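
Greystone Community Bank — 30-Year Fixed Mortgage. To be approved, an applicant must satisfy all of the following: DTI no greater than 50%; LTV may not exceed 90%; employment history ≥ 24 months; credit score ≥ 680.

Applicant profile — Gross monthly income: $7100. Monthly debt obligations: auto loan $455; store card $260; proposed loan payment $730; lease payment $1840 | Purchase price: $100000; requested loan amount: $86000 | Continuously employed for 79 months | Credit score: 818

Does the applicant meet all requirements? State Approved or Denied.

Total monthly debts = (455 + 260 + 730 + 1,840) = 3,285. DTI: 3,285 ÷ 7,100 = 46.3%, within the 50% cap
Loan-to-value = 86,000/100,000 = 86% — pass (90% max)
Employment 79 ≥ 24 months
Credit score 818 ≥ 680 (meets)
All criteria satisfied.

Approved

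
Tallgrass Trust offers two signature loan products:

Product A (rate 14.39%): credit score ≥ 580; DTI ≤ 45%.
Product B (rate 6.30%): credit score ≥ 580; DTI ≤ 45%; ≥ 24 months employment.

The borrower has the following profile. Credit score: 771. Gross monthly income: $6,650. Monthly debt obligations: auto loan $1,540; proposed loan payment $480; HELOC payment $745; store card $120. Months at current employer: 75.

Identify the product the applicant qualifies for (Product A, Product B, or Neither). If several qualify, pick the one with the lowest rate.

Product B

Total debts = (1,540 + 480 + 745 + 120) = 2,885; DTI = 2,885/6,650 = 43.4%.
Product A: score 771 ≥ 580; DTI 43.4% ≤ 45% → qualifies.
Product B: score 771 ≥ 580; DTI 43.4% ≤ 45%; employment 75 ≥ 24 mo → qualifies.
Qualifying: Product A, Product B. Lowest rate is 6.30% → Product B.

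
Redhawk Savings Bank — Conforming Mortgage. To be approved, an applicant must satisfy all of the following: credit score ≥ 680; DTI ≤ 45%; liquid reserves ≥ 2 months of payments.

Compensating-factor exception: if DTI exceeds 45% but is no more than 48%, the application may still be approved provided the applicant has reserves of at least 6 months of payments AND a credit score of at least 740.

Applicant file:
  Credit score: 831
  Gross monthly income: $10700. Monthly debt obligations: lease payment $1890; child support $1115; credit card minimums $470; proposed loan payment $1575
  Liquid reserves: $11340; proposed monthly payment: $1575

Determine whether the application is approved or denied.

Approved

Credit score 831 ≥ 680 (meets base)
Total debts = (1,890 + 1,115 + 470 + 1,575) = 5,050. DTI: 5,050 ÷ 10,700 = 47.2%, over the 45% base limit.
Reserves: 11,340 ÷ 1,575 = 7.2 months (meets 2-month minimum)
DTI 47.2% is within the 45%–48% exception band; checking compensating factors.
Reserves 7.2 ≥ 6 months; credit score 831 ≥ 740.
Both compensating conditions met → exception applies.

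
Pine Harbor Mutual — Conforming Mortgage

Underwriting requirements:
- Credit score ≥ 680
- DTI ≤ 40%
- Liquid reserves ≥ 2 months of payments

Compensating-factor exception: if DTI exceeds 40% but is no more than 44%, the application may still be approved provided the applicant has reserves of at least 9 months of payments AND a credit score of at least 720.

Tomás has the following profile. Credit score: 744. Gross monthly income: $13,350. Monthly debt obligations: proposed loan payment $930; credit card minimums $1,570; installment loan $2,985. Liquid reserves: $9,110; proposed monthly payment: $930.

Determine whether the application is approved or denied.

Credit score 744 ≥ 680 (meets base)
Total debts = (930 + 1,570 + 2,985) = 5,485. DTI: 5,485 ÷ 13,350 = 41.1%, over the 40% base limit.
Reserves: 9,110 ÷ 930 = 9.8 months (meets 2-month minimum)
DTI 41.1% is within the 40%–44% exception band; checking compensating factors.
Override check — reserves: 9.8 mo (ok); score: 744 (ok).
Both override conditions satisfied; DTI exception granted.

Approved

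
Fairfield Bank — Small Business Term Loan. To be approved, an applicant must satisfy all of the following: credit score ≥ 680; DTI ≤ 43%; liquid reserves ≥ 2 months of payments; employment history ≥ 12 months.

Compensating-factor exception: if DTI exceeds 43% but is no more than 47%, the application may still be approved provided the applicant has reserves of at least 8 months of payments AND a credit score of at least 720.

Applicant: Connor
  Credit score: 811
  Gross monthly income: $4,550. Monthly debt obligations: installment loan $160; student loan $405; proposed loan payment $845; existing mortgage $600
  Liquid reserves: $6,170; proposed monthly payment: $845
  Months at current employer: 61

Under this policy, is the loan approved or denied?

Denied

Credit score 811 ≥ 680 (meets base)
Total debts = (160 + 405 + 845 + 600) = 2,010. DTI = 2,010/4,550 = 44.2% > 43% — standard DTI limit exceeded.
Liquid reserves cover 6,170/845 = 7.3 months — ≥ 2 required
Employment 61 ≥ 12 months
DTI 44.2% is within the 43%–47% exception band; checking compensating factors.
Reserves 7.3 < 8 months; credit score 811 ≥ 720.
Override conditions not both satisfied; exception does not apply.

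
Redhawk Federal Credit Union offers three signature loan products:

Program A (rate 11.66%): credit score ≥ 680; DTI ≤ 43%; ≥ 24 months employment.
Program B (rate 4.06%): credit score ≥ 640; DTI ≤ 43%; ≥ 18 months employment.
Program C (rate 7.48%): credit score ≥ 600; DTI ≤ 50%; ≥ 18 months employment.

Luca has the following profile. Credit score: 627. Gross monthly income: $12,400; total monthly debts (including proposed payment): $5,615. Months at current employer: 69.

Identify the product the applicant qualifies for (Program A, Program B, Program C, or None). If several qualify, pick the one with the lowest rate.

DTI = 5,615/12,400 = 45.3%.
Program A: score 627 < 680; DTI 45.3% > 43%; employment 69 ≥ 24 mo → does not qualify.
Program B: score 627 < 640; DTI 45.3% > 43%; employment 69 ≥ 18 mo → does not qualify.
Program C: score 627 ≥ 600; DTI 45.3% ≤ 50%; employment 69 ≥ 18 mo → qualifies.

Program C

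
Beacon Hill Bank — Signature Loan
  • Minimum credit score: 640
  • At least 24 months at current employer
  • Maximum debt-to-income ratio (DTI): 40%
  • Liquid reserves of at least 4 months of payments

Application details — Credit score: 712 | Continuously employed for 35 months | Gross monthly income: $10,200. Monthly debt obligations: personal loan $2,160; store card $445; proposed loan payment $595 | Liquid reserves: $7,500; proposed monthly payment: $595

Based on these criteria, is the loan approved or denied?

Approved

Credit score 712 ≥ 640 (meets)
Employment 35 ≥ 24 months
Total monthly debts = (2,160 + 445 + 595) = 3,200. Debt-to-income = 3,200/10,200 = 31.4% — meets 40% limit
Reserves: 7,500 ÷ 595 = 12.6 months (meets 4-month minimum)
All criteria satisfied.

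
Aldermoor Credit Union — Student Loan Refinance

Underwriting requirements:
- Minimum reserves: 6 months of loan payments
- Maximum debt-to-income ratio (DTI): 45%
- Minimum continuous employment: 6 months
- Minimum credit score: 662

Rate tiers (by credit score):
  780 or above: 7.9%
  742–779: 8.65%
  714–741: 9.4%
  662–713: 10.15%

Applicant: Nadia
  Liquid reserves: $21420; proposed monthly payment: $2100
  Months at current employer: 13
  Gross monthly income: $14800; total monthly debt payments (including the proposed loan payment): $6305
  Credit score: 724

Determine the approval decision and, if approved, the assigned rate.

Approved at 9.4%

Credit score 724 ≥ 662 (meets minimum)
Employment 13 ≥ 6 months
Reserves: 21,420 ÷ 2,100 = 10.2 months (meets 6-month minimum)
DTI: 6,305 ÷ 14,800 = 42.6%, within the 45% cap
All requirements met. Score 724 falls in the 714–741 tier → 9.4%.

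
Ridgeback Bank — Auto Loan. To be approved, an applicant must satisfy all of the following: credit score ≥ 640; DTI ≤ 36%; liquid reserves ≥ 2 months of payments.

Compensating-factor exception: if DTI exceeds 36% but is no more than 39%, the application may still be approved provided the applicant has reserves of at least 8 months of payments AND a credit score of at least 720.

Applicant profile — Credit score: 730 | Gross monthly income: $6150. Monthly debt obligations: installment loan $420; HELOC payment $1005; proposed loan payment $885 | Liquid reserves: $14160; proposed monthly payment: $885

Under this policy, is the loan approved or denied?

Credit score 730 ≥ 640 (meets base)
Total debts = (420 + 1,005 + 885) = 2,310. DTI = 2,310/6,150 = 37.6% > 36% — standard DTI limit exceeded.
Reserves: 14,160 ÷ 885 = 16.0 months (meets 2-month minimum)
DTI 37.6% is within the 36%–39% exception band; checking compensating factors.
Reserves 16.0 ≥ 8 months; credit score 730 ≥ 720.
Both override conditions satisfied; DTI exception granted.

Approved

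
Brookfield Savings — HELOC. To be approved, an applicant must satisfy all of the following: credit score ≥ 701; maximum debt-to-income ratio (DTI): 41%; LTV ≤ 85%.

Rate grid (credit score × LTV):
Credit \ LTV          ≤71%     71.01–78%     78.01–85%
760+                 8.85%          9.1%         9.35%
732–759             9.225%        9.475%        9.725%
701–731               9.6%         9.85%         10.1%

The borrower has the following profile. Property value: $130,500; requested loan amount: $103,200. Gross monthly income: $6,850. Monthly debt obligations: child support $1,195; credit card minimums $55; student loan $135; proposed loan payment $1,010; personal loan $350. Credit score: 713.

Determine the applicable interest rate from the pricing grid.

10.1%

Credit score 713 ≥ 701; Total monthly debts = (1,195 + 55 + 135 + 1,010 + 350) = 2,745. DTI = 2,745/6,850 = 40.1% ≤ 41%
LTV = 103,200/130,500 = 79.1% ≤ 85%
Score 713 is in the 701–731 band; LTV 79.1% is in the 78.01–85% band → 10.1%.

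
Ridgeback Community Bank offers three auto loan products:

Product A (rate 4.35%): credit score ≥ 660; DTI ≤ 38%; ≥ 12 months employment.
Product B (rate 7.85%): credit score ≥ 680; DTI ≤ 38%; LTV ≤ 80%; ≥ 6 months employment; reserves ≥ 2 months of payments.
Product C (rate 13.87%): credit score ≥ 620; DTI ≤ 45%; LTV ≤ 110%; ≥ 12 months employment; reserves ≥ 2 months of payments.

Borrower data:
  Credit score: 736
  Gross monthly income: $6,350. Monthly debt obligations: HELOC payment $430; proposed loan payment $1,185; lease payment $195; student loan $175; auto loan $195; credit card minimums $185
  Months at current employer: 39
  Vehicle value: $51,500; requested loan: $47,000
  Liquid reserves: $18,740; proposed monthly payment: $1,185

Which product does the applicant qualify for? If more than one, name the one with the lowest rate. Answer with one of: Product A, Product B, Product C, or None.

Product A

Total debts = (430 + 1,185 + 195 + 175 + 195 + 185) = 2,365; DTI = 2,365/6,350 = 37.2%.
LTV = 47,000/51,500 = 91.3%.
Reserves = 18,740/1,185 = 15.8 months.
Product A: score 736 ≥ 660; DTI 37.2% ≤ 38%; employment 39 ≥ 12 mo → qualifies.
Product B: score 736 ≥ 680; DTI 37.2% ≤ 38%; LTV 91.3% > 80%; employment 39 ≥ 6 mo; reserves 15.8 ≥ 2 mo → does not qualify.
Product C: score 736 ≥ 620; DTI 37.2% ≤ 45%; LTV 91.3% ≤ 110%; employment 39 ≥ 12 mo; reserves 15.8 ≥ 2 mo → qualifies.
Qualifying: Product A, Product C. Lowest rate is 4.35% → Product A.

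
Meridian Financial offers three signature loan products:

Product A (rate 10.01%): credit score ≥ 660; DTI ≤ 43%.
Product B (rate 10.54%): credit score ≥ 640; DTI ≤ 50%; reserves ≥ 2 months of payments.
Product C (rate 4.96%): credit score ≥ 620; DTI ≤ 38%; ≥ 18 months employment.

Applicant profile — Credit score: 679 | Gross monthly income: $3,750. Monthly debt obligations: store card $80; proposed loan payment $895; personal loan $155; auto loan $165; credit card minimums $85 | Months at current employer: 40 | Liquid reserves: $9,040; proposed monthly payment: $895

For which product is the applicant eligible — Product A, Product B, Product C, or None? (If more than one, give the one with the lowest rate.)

Product C

Total debts = (80 + 895 + 155 + 165 + 85) = 1,380; DTI = 1,380/3,750 = 36.8%.
Reserves = 9,040/895 = 10.1 months.
Product A: score 679 ≥ 660; DTI 36.8% ≤ 43% → qualifies.
Product B: score 679 ≥ 640; DTI 36.8% ≤ 50%; reserves 10.1 ≥ 2 mo → qualifies.
Product C: score 679 ≥ 620; DTI 36.8% ≤ 38%; employment 40 ≥ 18 mo → qualifies.
Qualifying: Product A, Product B, Product C. Lowest rate is 4.96% → Product C.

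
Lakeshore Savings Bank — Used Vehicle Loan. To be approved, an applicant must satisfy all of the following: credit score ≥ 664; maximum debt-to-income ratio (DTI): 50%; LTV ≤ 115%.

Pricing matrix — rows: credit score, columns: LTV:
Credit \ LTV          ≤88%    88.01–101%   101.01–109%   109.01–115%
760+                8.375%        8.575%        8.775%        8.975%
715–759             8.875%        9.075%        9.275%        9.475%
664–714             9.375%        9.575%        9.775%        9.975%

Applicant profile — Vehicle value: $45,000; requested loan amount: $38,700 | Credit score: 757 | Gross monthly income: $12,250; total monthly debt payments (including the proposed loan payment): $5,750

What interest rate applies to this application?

Credit score 757 ≥ 664; DTI: 5,750 ÷ 12,250 = 46.9%, within the 50% cap
LTV = 38,700/45,000 = 86% ≤ 115%
Score 757 is in the 715–759 band; LTV 86% is in the ≤88% band → 8.875%.

8.875%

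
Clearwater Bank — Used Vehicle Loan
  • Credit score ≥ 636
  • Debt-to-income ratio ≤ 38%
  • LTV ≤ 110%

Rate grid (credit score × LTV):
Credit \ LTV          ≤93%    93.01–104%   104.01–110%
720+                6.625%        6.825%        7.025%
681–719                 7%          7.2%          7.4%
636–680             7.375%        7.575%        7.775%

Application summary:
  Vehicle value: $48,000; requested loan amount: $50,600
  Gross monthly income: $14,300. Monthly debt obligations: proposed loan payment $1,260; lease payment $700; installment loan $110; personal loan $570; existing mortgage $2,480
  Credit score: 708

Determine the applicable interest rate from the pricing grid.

Credit score 708 ≥ 636; Total monthly debts = (1,260 + 700 + 110 + 570 + 2,480) = 5,120. DTI = 5,120/14,300 = 35.8% ≤ 38%
LTV = 50,600/48,000 = 105.4% ≤ 110%
Credit 708 → row 681–719; LTV 105.4% → column 104.01–110%. Grid cell → 7.4%.

7.4%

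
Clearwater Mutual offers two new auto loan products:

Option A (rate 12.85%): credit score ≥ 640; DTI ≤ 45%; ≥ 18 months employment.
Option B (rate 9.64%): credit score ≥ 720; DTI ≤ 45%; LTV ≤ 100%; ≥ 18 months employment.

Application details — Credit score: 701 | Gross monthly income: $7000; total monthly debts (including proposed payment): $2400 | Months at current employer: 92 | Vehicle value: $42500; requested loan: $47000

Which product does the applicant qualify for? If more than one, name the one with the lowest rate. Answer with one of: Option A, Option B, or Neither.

Option A

DTI = 2,400/7,000 = 34.3%.
LTV = 47,000/42,500 = 110.6%.
Option A: score 701 ≥ 640; DTI 34.3% ≤ 45%; employment 92 ≥ 18 mo → qualifies.
Option B: score 701 < 720; DTI 34.3% ≤ 45%; LTV 110.6% > 100%; employment 92 ≥ 18 mo → does not qualify.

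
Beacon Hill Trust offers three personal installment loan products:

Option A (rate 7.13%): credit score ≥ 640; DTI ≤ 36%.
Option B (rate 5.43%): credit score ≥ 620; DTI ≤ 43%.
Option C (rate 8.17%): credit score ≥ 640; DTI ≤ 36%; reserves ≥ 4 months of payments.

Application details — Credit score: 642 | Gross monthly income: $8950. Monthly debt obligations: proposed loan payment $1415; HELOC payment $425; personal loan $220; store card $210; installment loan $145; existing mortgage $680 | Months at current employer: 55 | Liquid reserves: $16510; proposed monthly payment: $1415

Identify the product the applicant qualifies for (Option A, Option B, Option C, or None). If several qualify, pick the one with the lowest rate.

Option B

Total debts = (1,415 + 425 + 220 + 210 + 145 + 680) = 3,095; DTI = 3,095/8,950 = 34.6%.
Reserves = 16,510/1,415 = 11.7 months.
Option A: score 642 ≥ 640; DTI 34.6% ≤ 36% → qualifies.
Option B: score 642 ≥ 620; DTI 34.6% ≤ 43% → qualifies.
Option C: score 642 ≥ 640; DTI 34.6% ≤ 36%; reserves 11.7 ≥ 4 mo → qualifies.
Qualifying: Option A, Option B, Option C. Lowest rate is 5.43% → Option B.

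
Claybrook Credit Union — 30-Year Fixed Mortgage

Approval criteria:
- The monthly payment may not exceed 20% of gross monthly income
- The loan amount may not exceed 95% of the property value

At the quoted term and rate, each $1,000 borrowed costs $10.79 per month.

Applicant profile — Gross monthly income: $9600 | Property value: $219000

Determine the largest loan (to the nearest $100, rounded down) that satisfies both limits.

$177,900

Payment cap: 20% × $9,600 = $1,920/month.
At $10.79 per $1,000, that supports 1,920/10.79 × 1,000 ≈ $177,942 → $177,900.
LTV cap: 95% × $219,000 = $208,050 → $208,000.
Binding constraint: payment-to-income.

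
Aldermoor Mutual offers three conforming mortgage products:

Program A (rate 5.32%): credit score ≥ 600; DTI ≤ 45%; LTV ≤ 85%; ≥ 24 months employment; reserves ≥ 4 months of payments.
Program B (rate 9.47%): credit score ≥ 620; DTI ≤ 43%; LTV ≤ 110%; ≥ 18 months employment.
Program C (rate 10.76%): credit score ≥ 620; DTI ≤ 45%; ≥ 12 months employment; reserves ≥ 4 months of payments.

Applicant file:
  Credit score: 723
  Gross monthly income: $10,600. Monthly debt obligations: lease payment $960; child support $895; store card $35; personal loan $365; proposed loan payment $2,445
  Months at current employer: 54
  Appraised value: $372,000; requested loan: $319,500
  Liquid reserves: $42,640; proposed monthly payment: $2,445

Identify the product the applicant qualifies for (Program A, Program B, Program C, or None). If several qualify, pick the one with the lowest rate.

Program C

Total debts = (960 + 895 + 35 + 365 + 2,445) = 4,700; DTI = 4,700/10,600 = 44.3%.
LTV = 319,500/372,000 = 85.9%.
Reserves = 42,640/2,445 = 17.4 months.
Program A: score 723 ≥ 600; DTI 44.3% ≤ 45%; LTV 85.9% > 85%; employment 54 ≥ 24 mo; reserves 17.4 ≥ 4 mo → does not qualify.
Program B: score 723 ≥ 620; DTI 44.3% > 43%; LTV 85.9% ≤ 110%; employment 54 ≥ 18 mo → does not qualify.
Program C: score 723 ≥ 620; DTI 44.3% ≤ 45%; employment 54 ≥ 12 mo; reserves 17.4 ≥ 4 mo → qualifies.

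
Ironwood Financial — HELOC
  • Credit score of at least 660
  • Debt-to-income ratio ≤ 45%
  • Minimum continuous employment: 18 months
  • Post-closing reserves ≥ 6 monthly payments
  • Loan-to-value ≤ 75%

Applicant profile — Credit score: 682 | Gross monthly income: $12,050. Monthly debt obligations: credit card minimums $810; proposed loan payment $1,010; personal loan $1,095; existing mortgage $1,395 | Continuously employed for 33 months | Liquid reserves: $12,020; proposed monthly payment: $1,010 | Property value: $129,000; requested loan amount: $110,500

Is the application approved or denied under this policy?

Denied

Credit score 682 ≥ 660 (meets)
Total monthly debts = (810 + 1,010 + 1,095 + 1,395) = 4,310. Debt-to-income = 4,310/12,050 = 35.8% — meets 45% limit
Employment 33 ≥ 18 months
Reserves = 12,020/1,010 = 11.9 months ≥ 6
LTV = 110,500/129,000 = 85.7% > 75%
Fails on LTV.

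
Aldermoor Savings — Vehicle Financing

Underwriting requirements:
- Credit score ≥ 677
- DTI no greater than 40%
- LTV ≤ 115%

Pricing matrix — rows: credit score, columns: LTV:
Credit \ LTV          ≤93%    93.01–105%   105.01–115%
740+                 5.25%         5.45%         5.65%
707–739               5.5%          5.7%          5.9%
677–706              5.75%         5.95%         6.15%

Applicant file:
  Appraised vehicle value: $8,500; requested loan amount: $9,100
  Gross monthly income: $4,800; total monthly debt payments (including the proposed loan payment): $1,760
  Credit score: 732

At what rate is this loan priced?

5.9%

Credit score 732 ≥ 677; DTI: 1,760 ÷ 4,800 = 36.7%, within the 40% cap
LTV: 9,100 ÷ 8,500 = 107.1%, within 115% cap
Score 732 is in the 707–739 band; LTV 107.1% is in the 105.01–115% band → 5.9%.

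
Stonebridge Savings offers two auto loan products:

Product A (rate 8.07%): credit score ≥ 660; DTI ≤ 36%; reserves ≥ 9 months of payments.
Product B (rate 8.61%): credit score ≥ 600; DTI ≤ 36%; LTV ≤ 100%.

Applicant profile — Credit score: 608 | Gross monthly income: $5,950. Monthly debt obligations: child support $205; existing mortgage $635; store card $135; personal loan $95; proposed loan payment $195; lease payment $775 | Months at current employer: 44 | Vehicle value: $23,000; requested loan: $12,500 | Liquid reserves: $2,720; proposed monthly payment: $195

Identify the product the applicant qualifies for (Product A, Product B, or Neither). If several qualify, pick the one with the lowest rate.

Total debts = (205 + 635 + 135 + 95 + 195 + 775) = 2,040; DTI = 2,040/5,950 = 34.3%.
LTV = 12,500/23,000 = 54.3%.
Reserves = 2,720/195 = 13.9 months.
Product A: score 608 < 660; DTI 34.3% ≤ 36%; reserves 13.9 ≥ 9 mo → does not qualify.
Product B: score 608 ≥ 600; DTI 34.3% ≤ 36%; LTV 54.3% ≤ 100% → qualifies.

Product B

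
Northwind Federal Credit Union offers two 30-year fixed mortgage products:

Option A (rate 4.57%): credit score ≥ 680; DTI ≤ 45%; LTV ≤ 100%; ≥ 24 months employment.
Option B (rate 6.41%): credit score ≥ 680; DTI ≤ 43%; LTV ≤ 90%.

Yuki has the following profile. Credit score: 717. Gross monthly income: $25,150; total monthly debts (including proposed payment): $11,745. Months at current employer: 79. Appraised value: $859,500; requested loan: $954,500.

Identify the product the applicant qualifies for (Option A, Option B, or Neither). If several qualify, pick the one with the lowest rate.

DTI = 11,745/25,150 = 46.7%.
LTV = 954,500/859,500 = 111.1%.
Option A: score 717 ≥ 680; DTI 46.7% > 45%; LTV 111.1% > 100%; employment 79 ≥ 24 mo → does not qualify.
Option B: score 717 ≥ 680; DTI 46.7% > 43%; LTV 111.1% > 90% → does not qualify.

Neither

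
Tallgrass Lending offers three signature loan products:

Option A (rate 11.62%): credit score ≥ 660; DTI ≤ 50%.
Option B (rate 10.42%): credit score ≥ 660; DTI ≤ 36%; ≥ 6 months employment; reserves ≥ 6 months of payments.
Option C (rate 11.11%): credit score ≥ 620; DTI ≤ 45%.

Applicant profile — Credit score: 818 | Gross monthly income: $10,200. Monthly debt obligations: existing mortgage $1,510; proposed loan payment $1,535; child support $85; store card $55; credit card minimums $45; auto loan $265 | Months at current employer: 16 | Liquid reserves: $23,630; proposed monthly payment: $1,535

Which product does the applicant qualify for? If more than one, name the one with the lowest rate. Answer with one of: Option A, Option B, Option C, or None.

Total debts = (1,510 + 1,535 + 85 + 55 + 45 + 265) = 3,495; DTI = 3,495/10,200 = 34.3%.
Reserves = 23,630/1,535 = 15.4 months.
Option A: score 818 ≥ 660; DTI 34.3% ≤ 50% → qualifies.
Option B: score 818 ≥ 660; DTI 34.3% ≤ 36%; employment 16 ≥ 6 mo; reserves 15.4 ≥ 6 mo → qualifies.
Option C: score 818 ≥ 620; DTI 34.3% ≤ 45% → qualifies.
Qualifying: Option A, Option B, Option C. Lowest rate is 10.42% → Option B.

Option B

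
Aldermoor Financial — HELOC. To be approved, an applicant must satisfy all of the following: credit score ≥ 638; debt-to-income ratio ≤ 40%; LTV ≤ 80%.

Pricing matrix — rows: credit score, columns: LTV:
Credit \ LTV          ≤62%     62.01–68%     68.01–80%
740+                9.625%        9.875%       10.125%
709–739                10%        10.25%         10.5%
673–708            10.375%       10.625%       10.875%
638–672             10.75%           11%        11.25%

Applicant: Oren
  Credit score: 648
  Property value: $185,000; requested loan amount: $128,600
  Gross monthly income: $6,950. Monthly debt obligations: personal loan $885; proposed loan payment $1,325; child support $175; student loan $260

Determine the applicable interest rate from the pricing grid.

11.25%

Credit score 648 ≥ 638; Total monthly debts = (885 + 1,325 + 175 + 260) = 2,645. Debt-to-income = 2,645/6,950 = 38.1% — meets 40% limit
LTV = 128,600/185,000 = 69.5% ≤ 80%
Score 648 is in the 638–672 band; LTV 69.5% is in the 68.01–80% band → 11.25%.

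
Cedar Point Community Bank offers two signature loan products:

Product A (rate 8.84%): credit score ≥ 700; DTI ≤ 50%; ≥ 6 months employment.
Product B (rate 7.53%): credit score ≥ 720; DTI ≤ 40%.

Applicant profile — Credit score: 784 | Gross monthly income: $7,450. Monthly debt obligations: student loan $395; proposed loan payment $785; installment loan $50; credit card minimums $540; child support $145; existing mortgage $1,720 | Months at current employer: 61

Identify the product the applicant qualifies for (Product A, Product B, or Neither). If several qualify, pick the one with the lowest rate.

Product A

Total debts = (395 + 785 + 50 + 540 + 145 + 1,720) = 3,635; DTI = 3,635/7,450 = 48.8%.
Product A: score 784 ≥ 700; DTI 48.8% ≤ 50%; employment 61 ≥ 6 mo → qualifies.
Product B: score 784 ≥ 720; DTI 48.8% > 40% → does not qualify.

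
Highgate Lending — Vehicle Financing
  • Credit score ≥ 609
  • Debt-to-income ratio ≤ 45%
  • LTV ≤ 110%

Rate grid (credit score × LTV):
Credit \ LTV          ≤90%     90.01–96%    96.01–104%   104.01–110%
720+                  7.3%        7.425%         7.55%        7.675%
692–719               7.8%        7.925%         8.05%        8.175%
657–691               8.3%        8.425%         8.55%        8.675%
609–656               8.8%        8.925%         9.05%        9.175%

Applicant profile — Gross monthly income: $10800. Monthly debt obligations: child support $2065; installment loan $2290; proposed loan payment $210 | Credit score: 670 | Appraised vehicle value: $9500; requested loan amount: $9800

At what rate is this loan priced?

8.55%

Credit score 670 ≥ 609; Total monthly debts = (2,065 + 2,290 + 210) = 4,565. DTI = 4,565/10,800 = 42.3% ≤ 45%
Loan-to-value = 9,800/9,500 = 103.2% — pass (110% max)
Credit 670 → row 657–691; LTV 103.2% → column 96.01–104%. Grid cell → 8.55%.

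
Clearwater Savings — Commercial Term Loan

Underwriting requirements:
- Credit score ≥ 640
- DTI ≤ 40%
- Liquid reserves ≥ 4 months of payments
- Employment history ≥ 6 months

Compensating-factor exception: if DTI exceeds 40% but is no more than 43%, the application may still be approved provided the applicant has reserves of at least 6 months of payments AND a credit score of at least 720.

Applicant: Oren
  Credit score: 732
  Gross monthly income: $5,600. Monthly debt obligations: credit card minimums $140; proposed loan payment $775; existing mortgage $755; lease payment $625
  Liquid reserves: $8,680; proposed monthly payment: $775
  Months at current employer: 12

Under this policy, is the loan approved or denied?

Approved

Credit score 732 ≥ 640 (meets base)
Total debts = (140 + 775 + 755 + 625) = 2,295. DTI = 2,295/5,600 = 41% > 40% — standard DTI limit exceeded.
Reserves = 8,680/775 = 11.2 months ≥ 4
Employment 12 ≥ 6 months
41% falls in the override range (40%–43%), so the compensating-factor test applies.
Override check — reserves: 11.2 mo (ok); score: 732 (ok).
Both override conditions satisfied; DTI exception granted.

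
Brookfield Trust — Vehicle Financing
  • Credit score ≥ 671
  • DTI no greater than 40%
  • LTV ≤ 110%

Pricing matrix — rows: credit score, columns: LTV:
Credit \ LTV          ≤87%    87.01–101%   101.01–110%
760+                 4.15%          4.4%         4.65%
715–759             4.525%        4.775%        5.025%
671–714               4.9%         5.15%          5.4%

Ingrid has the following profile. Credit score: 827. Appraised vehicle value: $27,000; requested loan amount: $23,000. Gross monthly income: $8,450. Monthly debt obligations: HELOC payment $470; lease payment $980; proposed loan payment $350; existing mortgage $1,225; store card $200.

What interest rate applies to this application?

4.15%

Credit score 827 ≥ 671; Total monthly debts = (470 + 980 + 350 + 1,225 + 200) = 3,225. DTI = 3,225/8,450 = 38.2% ≤ 40%
LTV: 23,000 ÷ 27,000 = 85.2%, within 110% cap
Row: 827 falls in 760+. Column: 85.2% falls in ≤87%. Rate = 4.15%.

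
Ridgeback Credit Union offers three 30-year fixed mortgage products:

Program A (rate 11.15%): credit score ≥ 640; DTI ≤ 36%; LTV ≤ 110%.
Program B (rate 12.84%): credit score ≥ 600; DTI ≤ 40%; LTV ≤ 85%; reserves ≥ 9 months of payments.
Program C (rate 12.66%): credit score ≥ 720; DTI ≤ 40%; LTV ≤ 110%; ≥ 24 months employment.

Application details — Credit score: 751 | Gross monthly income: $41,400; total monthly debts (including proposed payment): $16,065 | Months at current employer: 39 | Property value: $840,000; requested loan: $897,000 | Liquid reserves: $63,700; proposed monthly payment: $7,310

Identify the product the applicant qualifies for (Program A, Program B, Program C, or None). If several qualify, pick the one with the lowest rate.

DTI = 16,065/41,400 = 38.8%.
LTV = 897,000/840,000 = 106.8%.
Reserves = 63,700/7,310 = 8.7 months.
Program A: score 751 ≥ 640; DTI 38.8% > 36%; LTV 106.8% ≤ 110% → does not qualify.
Program B: score 751 ≥ 600; DTI 38.8% ≤ 40%; LTV 106.8% > 85%; reserves 8.7 < 9 mo → does not qualify.
Program C: score 751 ≥ 720; DTI 38.8% ≤ 40%; LTV 106.8% ≤ 110%; employment 39 ≥ 24 mo → qualifies.

Program C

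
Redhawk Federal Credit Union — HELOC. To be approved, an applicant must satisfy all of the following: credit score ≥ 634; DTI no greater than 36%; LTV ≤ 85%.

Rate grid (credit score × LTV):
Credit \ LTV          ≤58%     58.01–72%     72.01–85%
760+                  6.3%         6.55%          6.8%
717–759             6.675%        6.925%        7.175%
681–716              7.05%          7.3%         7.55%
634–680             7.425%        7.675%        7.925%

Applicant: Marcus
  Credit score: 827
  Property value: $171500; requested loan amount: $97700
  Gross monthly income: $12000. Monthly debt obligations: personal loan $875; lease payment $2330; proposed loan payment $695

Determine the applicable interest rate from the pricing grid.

Credit score 827 ≥ 634; Total monthly debts = (875 + 2,330 + 695) = 3,900. DTI = 3,900/12,000 = 32.5% ≤ 36%
Loan-to-value = 97,700/171,500 = 57% — pass (85% max)
Row: 827 falls in 760+. Column: 57% falls in ≤58%. Rate = 6.3%.

6.3%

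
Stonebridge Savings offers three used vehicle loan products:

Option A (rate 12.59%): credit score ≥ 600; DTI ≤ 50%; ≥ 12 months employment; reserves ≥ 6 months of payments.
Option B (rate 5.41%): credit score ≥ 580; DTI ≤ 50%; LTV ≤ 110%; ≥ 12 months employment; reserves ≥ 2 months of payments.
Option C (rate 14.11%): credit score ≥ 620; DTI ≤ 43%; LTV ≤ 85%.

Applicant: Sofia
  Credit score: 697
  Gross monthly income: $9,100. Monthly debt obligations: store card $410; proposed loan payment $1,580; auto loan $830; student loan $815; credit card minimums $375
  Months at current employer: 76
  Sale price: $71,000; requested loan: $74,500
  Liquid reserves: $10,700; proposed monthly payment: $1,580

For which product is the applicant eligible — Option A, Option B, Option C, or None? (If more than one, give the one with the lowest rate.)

Total debts = (410 + 1,580 + 830 + 815 + 375) = 4,010; DTI = 4,010/9,100 = 44.1%.
LTV = 74,500/71,000 = 104.9%.
Reserves = 10,700/1,580 = 6.8 months.
Option A: score 697 ≥ 600; DTI 44.1% ≤ 50%; employment 76 ≥ 12 mo; reserves 6.8 ≥ 6 mo → qualifies.
Option B: score 697 ≥ 580; DTI 44.1% ≤ 50%; LTV 104.9% ≤ 110%; employment 76 ≥ 12 mo; reserves 6.8 ≥ 2 mo → qualifies.
Option C: score 697 ≥ 620; DTI 44.1% > 43%; LTV 104.9% > 85% → does not qualify.
Qualifying: Option A, Option B. Lowest rate is 5.41% → Option B.

Option B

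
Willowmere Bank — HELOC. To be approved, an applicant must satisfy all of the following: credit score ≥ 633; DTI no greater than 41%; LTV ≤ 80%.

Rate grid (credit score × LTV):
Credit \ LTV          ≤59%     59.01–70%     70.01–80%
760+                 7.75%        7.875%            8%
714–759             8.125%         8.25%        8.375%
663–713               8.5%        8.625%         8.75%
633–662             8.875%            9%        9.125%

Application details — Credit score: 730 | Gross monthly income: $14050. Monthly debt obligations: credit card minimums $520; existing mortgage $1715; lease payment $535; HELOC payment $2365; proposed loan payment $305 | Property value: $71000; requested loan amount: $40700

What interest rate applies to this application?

Credit score 730 ≥ 633; Total monthly debts = (520 + 1,715 + 535 + 2,365 + 305) = 5,440. DTI = 5,440/14,050 = 38.7% ≤ 41%
Loan-to-value = 40,700/71,000 = 57.3% — pass (80% max)
Score 730 is in the 714–759 band; LTV 57.3% is in the ≤59% band → 8.125%.

8.125%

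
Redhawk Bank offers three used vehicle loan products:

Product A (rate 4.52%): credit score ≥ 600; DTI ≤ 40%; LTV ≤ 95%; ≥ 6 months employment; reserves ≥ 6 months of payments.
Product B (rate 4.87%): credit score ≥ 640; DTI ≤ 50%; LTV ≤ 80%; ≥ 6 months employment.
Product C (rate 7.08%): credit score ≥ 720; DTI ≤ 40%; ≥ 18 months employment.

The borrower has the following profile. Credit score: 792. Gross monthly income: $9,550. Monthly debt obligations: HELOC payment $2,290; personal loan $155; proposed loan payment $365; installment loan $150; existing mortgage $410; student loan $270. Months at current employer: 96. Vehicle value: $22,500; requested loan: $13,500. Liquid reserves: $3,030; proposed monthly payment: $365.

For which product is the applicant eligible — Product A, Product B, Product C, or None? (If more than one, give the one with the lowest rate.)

Product A

Total debts = (2,290 + 155 + 365 + 150 + 410 + 270) = 3,640; DTI = 3,640/9,550 = 38.1%.
LTV = 13,500/22,500 = 60%.
Reserves = 3,030/365 = 8.3 months.
Product A: score 792 ≥ 600; DTI 38.1% ≤ 40%; LTV 60% ≤ 95%; employment 96 ≥ 6 mo; reserves 8.3 ≥ 6 mo → qualifies.
Product B: score 792 ≥ 640; DTI 38.1% ≤ 50%; LTV 60% ≤ 80%; employment 96 ≥ 6 mo → qualifies.
Product C: score 792 ≥ 720; DTI 38.1% ≤ 40%; employment 96 ≥ 18 mo → qualifies.
Qualifying: Product A, Product B, Product C. Lowest rate is 4.52% → Product A.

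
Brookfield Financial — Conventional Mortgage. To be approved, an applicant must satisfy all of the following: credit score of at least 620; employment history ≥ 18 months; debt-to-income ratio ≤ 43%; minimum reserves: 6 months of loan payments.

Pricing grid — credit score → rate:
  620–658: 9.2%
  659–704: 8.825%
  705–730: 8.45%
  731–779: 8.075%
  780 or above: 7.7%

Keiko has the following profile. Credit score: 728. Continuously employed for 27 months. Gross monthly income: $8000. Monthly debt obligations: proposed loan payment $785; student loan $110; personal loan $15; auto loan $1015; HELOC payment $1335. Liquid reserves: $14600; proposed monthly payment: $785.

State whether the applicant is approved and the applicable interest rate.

Approved at 8.45%

Credit score 728 ≥ 620 (meets minimum)
Employment 27 ≥ 18 months
Total monthly debts = (785 + 110 + 15 + 1,015 + 1,335) = 3,260. DTI = 3,260/8,000 = 40.8% ≤ 43%
Reserves = 14,600/785 = 18.6 months ≥ 6
All requirements met. Score 728 falls in the 705–730 tier → 8.45%.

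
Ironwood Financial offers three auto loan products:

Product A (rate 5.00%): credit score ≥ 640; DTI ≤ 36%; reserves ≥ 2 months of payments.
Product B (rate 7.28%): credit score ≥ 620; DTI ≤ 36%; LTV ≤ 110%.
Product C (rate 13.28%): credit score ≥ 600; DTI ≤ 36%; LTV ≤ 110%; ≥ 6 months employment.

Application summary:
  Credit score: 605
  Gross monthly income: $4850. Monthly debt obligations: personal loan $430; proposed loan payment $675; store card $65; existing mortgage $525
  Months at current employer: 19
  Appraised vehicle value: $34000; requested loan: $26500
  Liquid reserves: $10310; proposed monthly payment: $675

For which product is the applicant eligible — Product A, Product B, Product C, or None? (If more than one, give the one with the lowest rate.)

Product C

Total debts = (430 + 675 + 65 + 525) = 1,695; DTI = 1,695/4,850 = 34.9%.
LTV = 26,500/34,000 = 77.9%.
Reserves = 10,310/675 = 15.3 months.
Product A: score 605 < 640; DTI 34.9% ≤ 36%; reserves 15.3 ≥ 2 mo → does not qualify.
Product B: score 605 < 620; DTI 34.9% ≤ 36%; LTV 77.9% ≤ 110% → does not qualify.
Product C: score 605 ≥ 600; DTI 34.9% ≤ 36%; LTV 77.9% ≤ 110%; employment 19 ≥ 6 mo → qualifies.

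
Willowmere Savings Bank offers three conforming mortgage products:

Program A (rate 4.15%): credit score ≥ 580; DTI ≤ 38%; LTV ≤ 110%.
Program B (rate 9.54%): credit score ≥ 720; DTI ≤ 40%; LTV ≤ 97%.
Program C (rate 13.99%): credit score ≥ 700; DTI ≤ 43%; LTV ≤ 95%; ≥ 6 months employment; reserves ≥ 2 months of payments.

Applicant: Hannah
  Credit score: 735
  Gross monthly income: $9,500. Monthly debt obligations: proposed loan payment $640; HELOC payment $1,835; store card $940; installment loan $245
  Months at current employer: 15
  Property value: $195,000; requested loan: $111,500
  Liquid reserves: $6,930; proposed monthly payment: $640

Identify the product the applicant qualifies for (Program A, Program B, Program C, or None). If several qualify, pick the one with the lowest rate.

Total debts = (640 + 1,835 + 940 + 245) = 3,660; DTI = 3,660/9,500 = 38.5%.
LTV = 111,500/195,000 = 57.2%.
Reserves = 6,930/640 = 10.8 months.
Program A: score 735 ≥ 580; DTI 38.5% > 38%; LTV 57.2% ≤ 110% → does not qualify.
Program B: score 735 ≥ 720; DTI 38.5% ≤ 40%; LTV 57.2% ≤ 97% → qualifies.
Program C: score 735 ≥ 700; DTI 38.5% ≤ 43%; LTV 57.2% ≤ 95%; employment 15 ≥ 6 mo; reserves 10.8 ≥ 2 mo → qualifies.
Qualifying: Program B, Program C. Lowest rate is 9.54% → Program B.

Program B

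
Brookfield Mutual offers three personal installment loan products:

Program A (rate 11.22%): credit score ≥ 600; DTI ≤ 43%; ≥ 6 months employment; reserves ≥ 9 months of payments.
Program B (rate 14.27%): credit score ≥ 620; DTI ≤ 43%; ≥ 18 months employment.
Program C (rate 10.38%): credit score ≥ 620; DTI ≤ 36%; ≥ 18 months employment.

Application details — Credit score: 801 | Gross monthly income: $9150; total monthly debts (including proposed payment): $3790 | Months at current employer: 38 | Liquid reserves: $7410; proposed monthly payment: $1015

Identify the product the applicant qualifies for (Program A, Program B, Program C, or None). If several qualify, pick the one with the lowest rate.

DTI = 3,790/9,150 = 41.4%.
Reserves = 7,410/1,015 = 7.3 months.
Program A: score 801 ≥ 600; DTI 41.4% ≤ 43%; employment 38 ≥ 6 mo; reserves 7.3 < 9 mo → does not qualify.
Program B: score 801 ≥ 620; DTI 41.4% ≤ 43%; employment 38 ≥ 18 mo → qualifies.
Program C: score 801 ≥ 620; DTI 41.4% > 36%; employment 38 ≥ 18 mo → does not qualify.

Program B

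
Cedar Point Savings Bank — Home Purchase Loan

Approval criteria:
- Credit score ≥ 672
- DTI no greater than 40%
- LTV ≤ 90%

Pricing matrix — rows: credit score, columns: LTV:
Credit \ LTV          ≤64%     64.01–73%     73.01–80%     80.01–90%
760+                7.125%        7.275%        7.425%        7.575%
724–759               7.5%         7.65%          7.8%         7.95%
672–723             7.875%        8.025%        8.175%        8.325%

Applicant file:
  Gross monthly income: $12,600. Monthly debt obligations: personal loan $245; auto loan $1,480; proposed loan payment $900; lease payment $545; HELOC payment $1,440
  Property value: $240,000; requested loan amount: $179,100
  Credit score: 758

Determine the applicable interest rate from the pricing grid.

7.8%

Credit score 758 ≥ 672; Total monthly debts = (245 + 1,480 + 900 + 545 + 1,440) = 4,610. Debt-to-income = 4,610/12,600 = 36.6% — meets 40% limit
LTV = 179,100/240,000 = 74.6% ≤ 90%
Credit 758 → row 724–759; LTV 74.6% → column 73.01–80%. Grid cell → 7.8%.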